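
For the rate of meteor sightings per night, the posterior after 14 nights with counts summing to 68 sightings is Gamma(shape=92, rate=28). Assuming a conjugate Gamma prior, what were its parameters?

Gamma(shape=24, rate=14)

Gamma–Poisson conjugacy: posterior shape = α + Σxᵢ, posterior rate = β + n.
So α = 92 − 68 = 24 and β = 28 − 14 = 14.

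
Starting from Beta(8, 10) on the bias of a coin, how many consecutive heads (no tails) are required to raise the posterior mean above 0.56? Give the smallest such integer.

After k heads and 0 tails the posterior is Beta(8+k, 10), with mean (8+k)/(8+10+k).
Set (8+k)/(18+k) > 0.56 and solve: k > (0.56·18 − 8)/(1 − 0.56) = 4.727.
The smallest integer exceeding 4.727 is 5.

k = 5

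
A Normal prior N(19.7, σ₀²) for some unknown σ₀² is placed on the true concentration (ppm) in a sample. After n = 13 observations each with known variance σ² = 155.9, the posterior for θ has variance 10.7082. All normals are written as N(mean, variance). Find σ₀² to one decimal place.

For the Normal–Normal model with known σ², precisions add: τ_n = τ₀ + n/σ².
So 1/σ₀² = 1/10.7082 − 13/155.9 = 0.093386 − 0.083387 = 0.009999.
Hence σ₀² = 1/0.009999 ≈ 100.0.

σ₀² = 100.0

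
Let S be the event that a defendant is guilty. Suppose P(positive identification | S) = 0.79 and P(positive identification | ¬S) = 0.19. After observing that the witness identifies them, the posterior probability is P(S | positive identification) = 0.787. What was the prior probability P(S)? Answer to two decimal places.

P(S) = 0.47

In odds form, posterior odds = prior odds × likelihood ratio, so prior odds = posterior odds ÷ LR.
Posterior odds = 0.787/(1−0.787) = 3.6948. LR = 0.79/0.19 = 4.1579.
Prior odds = 3.6948/4.1579 = 0.8886, so P(S) = 0.8886/(1+0.8886) ≈ 0.47.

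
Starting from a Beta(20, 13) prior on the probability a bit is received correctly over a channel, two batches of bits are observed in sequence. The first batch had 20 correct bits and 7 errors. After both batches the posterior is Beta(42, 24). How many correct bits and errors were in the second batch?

Because Beta–binomial updating is additive in the counts, the combined data contributed (α_post−α_prior, β_post−β_prior) successes and failures.
Total across both batches: 42−20=22 correct bits, 24−13=11 errors.
Subtract the first batch: 22−20=2 correct bits and 11−7=4 errors.

2 correct bits and 4 errors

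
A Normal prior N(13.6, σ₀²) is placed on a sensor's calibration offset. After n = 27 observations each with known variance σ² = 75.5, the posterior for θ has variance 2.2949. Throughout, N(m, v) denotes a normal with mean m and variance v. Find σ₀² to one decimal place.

σ₀² = 12.8

Posterior precision equals prior precision plus data precision: 1/σ_n² = 1/σ₀² + n/σ².
So 1/σ₀² = 1/2.2949 − 27/75.5 = 0.435749 − 0.357616 = 0.078133.
Hence σ₀² = 1/0.078133 ≈ 12.8.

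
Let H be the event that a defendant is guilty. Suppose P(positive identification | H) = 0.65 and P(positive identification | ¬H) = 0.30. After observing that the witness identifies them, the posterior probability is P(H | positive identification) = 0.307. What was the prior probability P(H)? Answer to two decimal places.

In odds form, posterior odds = prior odds × likelihood ratio, so prior odds = posterior odds ÷ LR.
Posterior odds = 0.307/(1−0.307) = 0.4430. LR = 0.65/0.30 = 2.1667.
Prior odds = 0.4430/2.1667 = 0.2045, so P(H) = 0.2045/(1+0.2045) ≈ 0.17.

P(H) = 0.17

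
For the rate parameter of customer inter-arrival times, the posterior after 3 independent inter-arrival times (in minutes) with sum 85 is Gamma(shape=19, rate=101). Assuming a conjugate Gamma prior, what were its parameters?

Gamma(shape=16, rate=16)

For an exponential likelihood with a Gamma(α, β) prior on the rate, n observations with total T give posterior Gamma(α+n, β+T).
So α = 19 − 3 = 16 and β = 101 − 85 = 16.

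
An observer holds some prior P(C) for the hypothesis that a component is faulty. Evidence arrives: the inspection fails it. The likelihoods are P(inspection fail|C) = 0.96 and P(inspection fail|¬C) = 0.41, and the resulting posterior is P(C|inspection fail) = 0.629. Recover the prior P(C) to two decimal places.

P(C) = 0.42

Bayes' rule in odds form gives O(C|E) = O(C)·[P(E|C)/P(E|¬C)], hence O(C) = O(C|E)/LR.
Posterior odds = 0.629/(1−0.629) = 1.6954. LR = 0.96/0.41 = 2.3415.
Prior odds = 1.6954/2.3415 = 0.7241, so P(C) = 0.7241/(1+0.7241) ≈ 0.42.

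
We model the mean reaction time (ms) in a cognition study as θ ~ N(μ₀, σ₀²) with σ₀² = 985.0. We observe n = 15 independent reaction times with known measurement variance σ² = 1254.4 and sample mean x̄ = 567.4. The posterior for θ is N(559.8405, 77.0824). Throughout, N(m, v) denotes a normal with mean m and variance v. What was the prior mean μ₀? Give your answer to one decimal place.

The posterior mean is a precision-weighted average: μ_n = (τ₀μ₀ + τ_data·x̄)/(τ₀+τ_data), with τ₀=1/σ₀² and τ_data=n/σ².
Here τ₀ = 1/985.0 = 0.001015 and τ_data = 15/1254.4 = 0.011958, so τ_n = 0.012973.
Rearranging for μ₀: μ₀ = (μ_n·τ_n − τ_data·x̄)/τ₀ = (559.8405·0.012973 − 0.011958·567.4) / 0.001015 = 0.477842/0.001015 ≈ 470.8.

μ₀ = 470.8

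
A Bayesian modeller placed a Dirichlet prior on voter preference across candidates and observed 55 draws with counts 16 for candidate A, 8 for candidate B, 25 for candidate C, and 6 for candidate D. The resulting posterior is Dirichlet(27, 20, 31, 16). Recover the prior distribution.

For a Dirichlet(α) prior with multinomial counts c, the posterior is Dirichlet(α + c) componentwise.
Subtract each count from the matching posterior parameter: 27−16=11, 20−8=12, 31−25=6, 16−6=10.

Dirichlet(11, 12, 6, 10)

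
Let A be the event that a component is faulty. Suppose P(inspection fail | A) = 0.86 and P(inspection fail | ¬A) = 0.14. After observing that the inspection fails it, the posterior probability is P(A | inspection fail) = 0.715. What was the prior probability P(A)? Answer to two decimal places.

In odds form, posterior odds = prior odds × likelihood ratio, so prior odds = posterior odds ÷ LR.
Posterior odds = 0.715/(1−0.715) = 2.5088. LR = 0.86/0.14 = 6.1429.
Prior odds = 2.5088/6.1429 = 0.4084, so P(A) = 0.4084/(1+0.4084) ≈ 0.29.

P(A) = 0.29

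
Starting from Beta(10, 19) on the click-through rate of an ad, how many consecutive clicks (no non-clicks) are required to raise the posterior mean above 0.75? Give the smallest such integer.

k = 48

After k clicks and 0 non-clicks the posterior is Beta(10+k, 19), with mean (10+k)/(10+19+k).
Set (10+k)/(29+k) > 0.75 and solve: k > (0.75·29 − 10)/(1 − 0.75) = 47.000.
The smallest integer exceeding 47.000 is 48, and checking k=48: (58)/(77) = 0.7532 > 0.75.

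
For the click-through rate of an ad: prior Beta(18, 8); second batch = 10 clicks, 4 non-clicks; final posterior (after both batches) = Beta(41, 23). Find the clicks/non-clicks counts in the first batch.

13 clicks and 11 non-clicks

Because Beta–binomial updating is additive in the counts, the combined data contributed (α_post−α_prior, β_post−β_prior) successes and failures.
Total across both batches: 41−18=23 clicks, 23−8=15 non-clicks.
Subtract the second batch: 23−10=13 clicks and 15−4=11 non-clicks.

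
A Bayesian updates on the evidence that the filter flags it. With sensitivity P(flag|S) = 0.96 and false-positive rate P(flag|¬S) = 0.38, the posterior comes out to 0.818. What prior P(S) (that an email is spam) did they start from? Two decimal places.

Bayes' rule in odds form gives O(S|E) = O(S)·[P(E|S)/P(E|¬S)], hence O(S) = O(S|E)/LR.
Posterior odds = 0.818/(1−0.818) = 4.4945. LR = 0.96/0.38 = 2.5263.
Prior odds = 4.4945/2.5263 = 1.7791, so P(S) = 1.7791/(1+1.7791) ≈ 0.64.

P(S) = 0.64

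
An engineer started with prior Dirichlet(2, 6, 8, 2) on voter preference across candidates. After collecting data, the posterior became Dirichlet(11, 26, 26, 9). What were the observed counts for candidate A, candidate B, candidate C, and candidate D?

For a Dirichlet(α) prior with multinomial counts c, the posterior is Dirichlet(α + c) componentwise.
Counts are posterior − prior componentwise: 11−2=9, 26−6=20, 26−8=18, 9−2=7.

counts (9, 20, 18, 7)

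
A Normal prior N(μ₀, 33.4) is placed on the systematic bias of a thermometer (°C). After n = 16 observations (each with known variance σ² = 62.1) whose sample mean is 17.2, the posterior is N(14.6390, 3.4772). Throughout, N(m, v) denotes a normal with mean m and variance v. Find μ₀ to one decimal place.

μ₀ = -7.4

The posterior mean is a precision-weighted average: μ_n = (τ₀μ₀ + τ_data·x̄)/(τ₀+τ_data), with τ₀=1/σ₀² and τ_data=n/σ².
Here τ₀ = 1/33.4 = 0.029940 and τ_data = 16/62.1 = 0.257649, so τ_n = 0.287589.
Rearranging for μ₀: μ₀ = (μ_n·τ_n − τ_data·x̄)/τ₀ = (14.6390·0.287589 − 0.257649·17.2) / 0.029940 = -0.221547/0.029940 ≈ -7.4.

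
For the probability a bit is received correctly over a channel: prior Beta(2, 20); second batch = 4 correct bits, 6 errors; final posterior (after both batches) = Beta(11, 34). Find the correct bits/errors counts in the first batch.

5 correct bits and 8 errors

Sequential conjugate updates are equivalent to a single update on the pooled data, so total successes = posterior α − prior α and total failures = posterior β − prior β.
Total across both batches: 11−2=9 correct bits, 34−20=14 errors.
Subtract the second batch: 9−4=5 correct bits and 14−6=8 errors.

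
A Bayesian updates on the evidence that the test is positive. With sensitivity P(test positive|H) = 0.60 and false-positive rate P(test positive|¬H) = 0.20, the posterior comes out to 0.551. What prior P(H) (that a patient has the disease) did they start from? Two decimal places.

P(H) = 0.29

In odds form, posterior odds = prior odds × likelihood ratio, so prior odds = posterior odds ÷ LR.
Posterior odds = 0.551/(1−0.551) = 1.2272. LR = 0.60/0.20 = 3.0000.
Prior odds = 1.2272/3.0000 = 0.4091, so P(H) = 0.4091/(1+0.4091) ≈ 0.29.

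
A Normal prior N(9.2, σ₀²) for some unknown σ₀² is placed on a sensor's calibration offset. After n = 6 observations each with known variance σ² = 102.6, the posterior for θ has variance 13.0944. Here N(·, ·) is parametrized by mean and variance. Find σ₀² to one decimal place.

σ₀² = 55.9

Posterior precision equals prior precision plus data precision: 1/σ_n² = 1/σ₀² + n/σ².
So 1/σ₀² = 1/13.0944 − 6/102.6 = 0.076369 − 0.058480 = 0.017889.
Hence σ₀² = 1/0.017889 ≈ 55.9.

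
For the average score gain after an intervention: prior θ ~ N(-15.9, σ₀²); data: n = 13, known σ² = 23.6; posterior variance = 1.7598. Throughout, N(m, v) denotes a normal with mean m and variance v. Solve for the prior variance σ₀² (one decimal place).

For the Normal–Normal model with known σ², precisions add: τ_n = τ₀ + n/σ².
So 1/σ₀² = 1/1.7598 − 13/23.6 = 0.568246 − 0.550847 = 0.017399.
Hence σ₀² = 1/0.017399 ≈ 57.5.

σ₀² = 57.5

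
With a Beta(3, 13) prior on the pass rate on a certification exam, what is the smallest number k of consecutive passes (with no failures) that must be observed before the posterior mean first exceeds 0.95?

k = 245

After k passes and 0 failures the posterior is Beta(3+k, 13), with mean (3+k)/(3+13+k).
Set (3+k)/(16+k) > 0.95 and solve: k > (0.95·16 − 3)/(1 − 0.95) = 244.000.
The smallest integer exceeding 244.000 is 245.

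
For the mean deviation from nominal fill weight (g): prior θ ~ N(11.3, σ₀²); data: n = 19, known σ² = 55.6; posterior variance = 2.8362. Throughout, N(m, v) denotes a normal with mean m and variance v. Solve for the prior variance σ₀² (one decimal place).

σ₀² = 92.1

Posterior precision equals prior precision plus data precision: 1/σ_n² = 1/σ₀² + n/σ².
So 1/σ₀² = 1/2.8362 − 19/55.6 = 0.352584 − 0.341727 = 0.010857.
Hence σ₀² = 1/0.010857 ≈ 92.1.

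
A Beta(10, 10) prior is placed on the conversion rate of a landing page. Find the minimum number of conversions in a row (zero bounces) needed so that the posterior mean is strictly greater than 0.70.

After k conversions and 0 bounces the posterior is Beta(10+k, 10), with mean (10+k)/(10+10+k).
Set (10+k)/(20+k) > 0.70 and solve: k > (0.70·20 − 10)/(1 − 0.70) = 13.333.
The smallest integer exceeding 13.333 is 14, and checking k=14: (24)/(34) = 0.7059 > 0.70.

k = 14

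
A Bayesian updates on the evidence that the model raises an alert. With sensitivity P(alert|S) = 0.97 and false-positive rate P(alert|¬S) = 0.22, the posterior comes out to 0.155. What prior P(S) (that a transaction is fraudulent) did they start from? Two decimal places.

P(S) = 0.04

Bayes' rule in odds form gives O(S|E) = O(S)·[P(E|S)/P(E|¬S)], hence O(S) = O(S|E)/LR.
Posterior odds = 0.155/(1−0.155) = 0.1834. LR = 0.97/0.22 = 4.4091.
Prior odds = 0.1834/4.4091 = 0.0416, so P(S) = 0.0416/(1+0.0416) ≈ 0.04.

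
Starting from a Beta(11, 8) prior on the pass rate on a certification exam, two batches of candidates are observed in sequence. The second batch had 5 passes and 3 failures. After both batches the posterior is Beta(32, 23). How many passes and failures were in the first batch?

16 passes and 12 failures

Because Beta–binomial updating is additive in the counts, the combined data contributed (α_post−α_prior, β_post−β_prior) successes and failures.
Total across both batches: 32−11=21 passes, 23−8=15 failures.
Subtract the second batch: 21−5=16 passes and 15−3=12 failures.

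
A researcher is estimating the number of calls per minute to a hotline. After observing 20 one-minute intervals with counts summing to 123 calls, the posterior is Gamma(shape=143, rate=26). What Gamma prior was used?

Gamma(shape=20, rate=6)

A Gamma(α, β) prior (rate parametrization) on a Poisson rate with n observations summing to S gives posterior Gamma(α+S, β+n).
So α = 143 − 123 = 20 and β = 26 − 20 = 6.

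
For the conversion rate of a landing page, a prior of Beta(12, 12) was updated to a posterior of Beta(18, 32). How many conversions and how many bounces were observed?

6 conversions and 20 bounces

A Beta(α, β) prior with s successes and f failures in binomial data gives a Beta(α+s, β+f) posterior.
So s = 18 − 12 = 6 and f = 32 − 12 = 20.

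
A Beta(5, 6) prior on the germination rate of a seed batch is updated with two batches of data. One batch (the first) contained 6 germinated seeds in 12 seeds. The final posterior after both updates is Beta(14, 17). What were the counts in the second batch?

Because Beta–binomial updating is additive in the counts, the combined data contributed (α_post−α_prior, β_post−β_prior) successes and failures.
Total across both batches: 14−5=9 germinated seeds, 17−6=11 non-germinating seeds.
Subtract the first batch: 9−6=3 germinated seeds and 11−6=5 non-germinating seeds.

3 germinated seeds and 5 non-germinating seeds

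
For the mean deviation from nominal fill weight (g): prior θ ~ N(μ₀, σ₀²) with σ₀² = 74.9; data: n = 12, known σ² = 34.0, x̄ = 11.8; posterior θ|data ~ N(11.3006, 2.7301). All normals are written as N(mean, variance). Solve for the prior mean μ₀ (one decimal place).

The posterior mean is a precision-weighted average: μ_n = (τ₀μ₀ + τ_data·x̄)/(τ₀+τ_data), with τ₀=1/σ₀² and τ_data=n/σ².
Here τ₀ = 1/74.9 = 0.013351 and τ_data = 12/34.0 = 0.352941, so τ_n = 0.366292.
Rearranging for μ₀: μ₀ = (μ_n·τ_n − τ_data·x̄)/τ₀ = (11.3006·0.366292 − 0.352941·11.8) / 0.013351 = -0.025384/0.013351 ≈ -1.9.

μ₀ = -1.9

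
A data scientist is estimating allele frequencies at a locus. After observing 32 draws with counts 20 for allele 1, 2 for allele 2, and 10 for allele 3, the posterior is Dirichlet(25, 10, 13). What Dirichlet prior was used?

Dirichlet(5, 8, 3)

For a Dirichlet(α) prior with multinomial counts c, the posterior is Dirichlet(α + c) componentwise.
Subtract each count from the matching posterior parameter: 25−20=5, 10−2=8, 13−10=3.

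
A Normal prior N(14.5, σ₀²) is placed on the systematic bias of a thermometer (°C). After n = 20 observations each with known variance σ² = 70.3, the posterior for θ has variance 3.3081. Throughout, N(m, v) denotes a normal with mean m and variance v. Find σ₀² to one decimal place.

For the Normal–Normal model with known σ², precisions add: τ_n = τ₀ + n/σ².
So 1/σ₀² = 1/3.3081 − 20/70.3 = 0.302288 − 0.284495 = 0.017793.
Hence σ₀² = 1/0.017793 ≈ 56.2.

σ₀² = 56.2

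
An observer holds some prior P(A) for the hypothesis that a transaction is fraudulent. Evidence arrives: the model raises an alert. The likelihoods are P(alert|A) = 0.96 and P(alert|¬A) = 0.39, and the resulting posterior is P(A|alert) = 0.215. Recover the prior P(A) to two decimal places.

P(A) = 0.10

In odds form, posterior odds = prior odds × likelihood ratio, so prior odds = posterior odds ÷ LR.
Posterior odds = 0.215/(1−0.215) = 0.2739. LR = 0.96/0.39 = 2.4615.
Prior odds = 0.2739/2.4615 = 0.1113, so P(A) = 0.1113/(1+0.1113) ≈ 0.10.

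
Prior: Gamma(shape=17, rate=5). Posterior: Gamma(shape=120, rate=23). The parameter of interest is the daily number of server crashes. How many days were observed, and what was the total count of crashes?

A Gamma(α, β) prior (rate parametrization) on a Poisson rate with n observations summing to S gives posterior Gamma(α+S, β+n).
Matching: Σxᵢ = 120 − 17 = 103 and n = 23 − 5 = 18.

n = 18 days with total 103 crashes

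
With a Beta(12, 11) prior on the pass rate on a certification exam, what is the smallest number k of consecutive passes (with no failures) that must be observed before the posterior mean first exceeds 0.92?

After k passes and 0 failures the posterior is Beta(12+k, 11), with mean (12+k)/(12+11+k).
Set (12+k)/(23+k) > 0.92 and solve: k > (0.92·23 − 12)/(1 − 0.92) = 114.500.
The smallest integer exceeding 114.500 is 115.

k = 115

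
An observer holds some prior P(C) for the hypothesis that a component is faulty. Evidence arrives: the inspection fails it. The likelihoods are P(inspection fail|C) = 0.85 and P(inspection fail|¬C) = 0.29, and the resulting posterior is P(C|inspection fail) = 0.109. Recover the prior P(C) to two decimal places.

In odds form, posterior odds = prior odds × likelihood ratio, so prior odds = posterior odds ÷ LR.
Posterior odds = 0.109/(1−0.109) = 0.1223. LR = 0.85/0.29 = 2.9310.
Prior odds = 0.1223/2.9310 = 0.0417, so P(C) = 0.0417/(1+0.0417) ≈ 0.04.

P(C) = 0.04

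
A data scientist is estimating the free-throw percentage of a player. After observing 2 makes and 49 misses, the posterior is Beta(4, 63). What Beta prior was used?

Beta(2, 14)

A Beta(α, β) prior with s successes and f failures in binomial data gives a Beta(α+s, β+f) posterior.
So α = 4 − 2 = 2 and β = 63 − 49 = 14.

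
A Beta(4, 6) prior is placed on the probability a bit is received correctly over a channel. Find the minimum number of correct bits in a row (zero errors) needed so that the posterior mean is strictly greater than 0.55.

k = 4

After k correct bits and 0 errors the posterior is Beta(4+k, 6), with mean (4+k)/(4+6+k).
Set (4+k)/(10+k) > 0.55 and solve: k > (0.55·10 − 4)/(1 − 0.55) = 3.333.
The smallest integer exceeding 3.333 is 4.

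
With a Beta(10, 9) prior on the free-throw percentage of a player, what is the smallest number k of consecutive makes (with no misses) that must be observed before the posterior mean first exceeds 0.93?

k = 110

After k makes and 0 misses the posterior is Beta(10+k, 9), with mean (10+k)/(10+9+k).
Set (10+k)/(19+k) > 0.93 and solve: k > (0.93·19 − 10)/(1 − 0.93) = 109.571.
The smallest integer exceeding 109.571 is 110.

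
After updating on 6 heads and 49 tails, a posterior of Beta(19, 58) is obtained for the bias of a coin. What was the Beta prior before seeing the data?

Beta(13, 9)

Beta is conjugate to the binomial likelihood: posterior = Beta(α+s, β+f).
Subtract the data counts: 19−6=13, 58−49=9.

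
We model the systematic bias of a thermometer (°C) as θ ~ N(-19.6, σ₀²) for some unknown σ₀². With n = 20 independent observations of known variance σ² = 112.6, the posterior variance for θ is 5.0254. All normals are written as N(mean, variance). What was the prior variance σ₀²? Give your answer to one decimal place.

Posterior precision equals prior precision plus data precision: 1/σ_n² = 1/σ₀² + n/σ².
So 1/σ₀² = 1/5.0254 − 20/112.6 = 0.198989 − 0.177620 = 0.021369.
Hence σ₀² = 1/0.021369 ≈ 46.8.

σ₀² = 46.8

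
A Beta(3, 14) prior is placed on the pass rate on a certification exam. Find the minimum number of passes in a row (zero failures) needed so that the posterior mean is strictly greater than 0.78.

k = 47

After k passes and 0 failures the posterior is Beta(3+k, 14), with mean (3+k)/(3+14+k).
Set (3+k)/(17+k) > 0.78 and solve: k > (0.78·17 − 3)/(1 − 0.78) = 46.636.
The smallest integer exceeding 46.636 is 47, and checking k=47: (50)/(64) = 0.7812 > 0.78.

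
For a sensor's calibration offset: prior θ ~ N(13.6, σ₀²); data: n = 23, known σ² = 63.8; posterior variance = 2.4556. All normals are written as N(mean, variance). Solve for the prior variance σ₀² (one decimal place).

Posterior precision equals prior precision plus data precision: 1/σ_n² = 1/σ₀² + n/σ².
So 1/σ₀² = 1/2.4556 − 23/63.8 = 0.407232 − 0.360502 = 0.046730.
Hence σ₀² = 1/0.046730 ≈ 21.4.

σ₀² = 21.4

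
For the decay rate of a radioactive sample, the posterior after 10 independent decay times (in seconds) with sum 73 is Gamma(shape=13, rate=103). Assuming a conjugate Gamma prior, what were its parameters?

For an exponential likelihood with a Gamma(α, β) prior on the rate, n observations with total T give posterior Gamma(α+n, β+T).
So α = 13 − 10 = 3 and β = 103 − 73 = 30.

Gamma(shape=3, rate=30)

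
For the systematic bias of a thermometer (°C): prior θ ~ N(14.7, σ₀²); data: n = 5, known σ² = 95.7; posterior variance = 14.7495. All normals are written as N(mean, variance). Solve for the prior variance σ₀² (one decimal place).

σ₀² = 64.3

For the Normal–Normal model with known σ², precisions add: τ_n = τ₀ + n/σ².
So 1/σ₀² = 1/14.7495 − 5/95.7 = 0.067799 − 0.052247 = 0.015552.
Hence σ₀² = 1/0.015552 ≈ 64.3.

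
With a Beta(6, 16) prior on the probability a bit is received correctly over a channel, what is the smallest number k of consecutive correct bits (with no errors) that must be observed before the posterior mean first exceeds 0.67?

After k correct bits and 0 errors the posterior is Beta(6+k, 16), with mean (6+k)/(6+16+k).
Set (6+k)/(22+k) > 0.67 and solve: k > (0.67·22 − 6)/(1 − 0.67) = 26.485.
The smallest integer exceeding 26.485 is 27, and checking k=27: (33)/(49) = 0.6735 > 0.67.

k = 27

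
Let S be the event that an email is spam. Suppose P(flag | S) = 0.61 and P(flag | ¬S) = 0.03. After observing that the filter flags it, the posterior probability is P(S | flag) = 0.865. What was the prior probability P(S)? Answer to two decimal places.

P(S) = 0.24

In odds form, posterior odds = prior odds × likelihood ratio, so prior odds = posterior odds ÷ LR.
Posterior odds = 0.865/(1−0.865) = 6.4074. LR = 0.61/0.03 = 20.3333.
Prior odds = 6.4074/20.3333 = 0.3151, so P(S) = 0.3151/(1+0.3151) ≈ 0.24.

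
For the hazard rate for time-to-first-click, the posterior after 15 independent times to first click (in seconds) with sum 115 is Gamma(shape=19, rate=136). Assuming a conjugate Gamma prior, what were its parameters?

Gamma(shape=4, rate=21)

Gamma–exponential conjugacy: posterior shape = α + n, posterior rate = β + Σtᵢ.
So α = 19 − 15 = 4 and β = 136 − 115 = 21.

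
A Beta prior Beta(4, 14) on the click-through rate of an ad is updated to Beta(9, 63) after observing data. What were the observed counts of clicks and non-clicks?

Under Beta–binomial conjugacy the posterior parameters are (α+s, β+f).
So s = 9 − 4 = 5 and f = 63 − 14 = 49.

5 clicks and 49 non-clicks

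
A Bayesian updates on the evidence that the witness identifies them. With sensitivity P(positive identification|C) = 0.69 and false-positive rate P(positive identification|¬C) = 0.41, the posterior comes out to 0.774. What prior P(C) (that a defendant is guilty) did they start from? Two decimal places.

Bayes' rule in odds form gives O(C|E) = O(C)·[P(E|C)/P(E|¬C)], hence O(C) = O(C|E)/LR.
Posterior odds = 0.774/(1−0.774) = 3.4248. LR = 0.69/0.41 = 1.6829.
Prior odds = 3.4248/1.6829 = 2.0351, so P(C) = 2.0351/(1+2.0351) ≈ 0.67.

P(C) = 0.67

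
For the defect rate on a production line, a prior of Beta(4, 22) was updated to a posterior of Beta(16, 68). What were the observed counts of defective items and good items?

Beta is conjugate to the binomial likelihood: posterior = Beta(a+s, b+f).
Match parameters: s=16−4=12, f=68−22=46.

12 defective items and 46 good items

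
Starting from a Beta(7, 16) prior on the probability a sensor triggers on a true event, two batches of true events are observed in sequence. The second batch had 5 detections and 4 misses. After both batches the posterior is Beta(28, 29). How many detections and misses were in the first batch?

16 detections and 9 misses

Because Beta–binomial updating is additive in the counts, the combined data contributed (α_post−α_prior, β_post−β_prior) successes and failures.
Total across both batches: 28−7=21 detections, 29−16=13 misses.
Subtract the second batch: 21−5=16 detections and 13−4=9 misses.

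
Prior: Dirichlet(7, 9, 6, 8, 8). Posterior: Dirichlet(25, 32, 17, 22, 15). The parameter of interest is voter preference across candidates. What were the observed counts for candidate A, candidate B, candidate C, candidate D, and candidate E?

For a Dirichlet(α) prior with multinomial counts c, the posterior is Dirichlet(α + c) componentwise.
Counts are posterior − prior componentwise: 25−7=18, 32−9=23, 17−6=11, 22−8=14, 15−8=7.

counts (18, 23, 11, 14, 7)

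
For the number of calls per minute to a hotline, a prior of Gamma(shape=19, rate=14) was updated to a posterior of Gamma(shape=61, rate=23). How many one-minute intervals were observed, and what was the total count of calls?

n = 9 one-minute intervals with total 42 calls

A Gamma(α, β) prior (rate parametrization) on a Poisson rate with n observations summing to S gives posterior Gamma(α+S, β+n).
Matching: Σxᵢ = 61 − 19 = 42 and n = 23 − 14 = 9.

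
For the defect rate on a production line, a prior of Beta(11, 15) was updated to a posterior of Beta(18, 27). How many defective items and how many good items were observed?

Beta is conjugate to the binomial likelihood: posterior = Beta(α+s, β+f).
Match parameters: s=18−11=7, f=27−15=12.

7 defective items and 12 good items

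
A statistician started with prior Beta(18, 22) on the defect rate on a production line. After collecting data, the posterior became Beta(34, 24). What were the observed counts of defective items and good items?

16 defective items and 2 good items

Beta is conjugate to the binomial likelihood: posterior = Beta(a+s, b+f).
Match parameters: s=34−18=16, f=24−22=2.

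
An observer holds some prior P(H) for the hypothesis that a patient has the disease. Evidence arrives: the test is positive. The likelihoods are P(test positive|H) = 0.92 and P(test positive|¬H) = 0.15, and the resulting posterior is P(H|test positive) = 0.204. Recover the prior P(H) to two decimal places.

P(H) = 0.04

Bayes' rule in odds form gives O(H|E) = O(H)·[P(E|H)/P(E|¬H)], hence O(H) = O(H|E)/LR.
Posterior odds = 0.204/(1−0.204) = 0.2563. LR = 0.92/0.15 = 6.1333.
Prior odds = 0.2563/6.1333 = 0.0418, so P(H) = 0.0418/(1+0.0418) ≈ 0.04.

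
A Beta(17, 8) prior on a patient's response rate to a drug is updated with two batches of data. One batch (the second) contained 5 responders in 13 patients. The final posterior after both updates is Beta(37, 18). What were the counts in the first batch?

15 responders and 2 non-responders

Sequential conjugate updates are equivalent to a single update on the pooled data, so total successes = posterior α − prior α and total failures = posterior β − prior β.
Total across both batches: 37−17=20 responders, 18−8=10 non-responders.
Subtract the second batch: 20−5=15 responders and 10−8=2 non-responders.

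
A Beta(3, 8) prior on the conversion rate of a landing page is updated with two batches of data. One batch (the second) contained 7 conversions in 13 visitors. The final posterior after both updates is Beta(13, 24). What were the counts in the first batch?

Sequential conjugate updates are equivalent to a single update on the pooled data, so total successes = posterior α − prior α and total failures = posterior β − prior β.
Total across both batches: 13−3=10 conversions, 24−8=16 bounces.
Subtract the second batch: 10−7=3 conversions and 16−6=10 bounces.

3 conversions and 10 bounces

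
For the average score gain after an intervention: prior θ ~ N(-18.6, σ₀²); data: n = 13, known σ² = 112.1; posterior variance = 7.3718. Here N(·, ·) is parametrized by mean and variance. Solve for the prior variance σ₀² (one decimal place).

For the Normal–Normal model with known σ², precisions add: τ_n = τ₀ + n/σ².
So 1/σ₀² = 1/7.3718 − 13/112.1 = 0.135652 − 0.115968 = 0.019684.
Hence σ₀² = 1/0.019684 ≈ 50.8.

σ₀² = 50.8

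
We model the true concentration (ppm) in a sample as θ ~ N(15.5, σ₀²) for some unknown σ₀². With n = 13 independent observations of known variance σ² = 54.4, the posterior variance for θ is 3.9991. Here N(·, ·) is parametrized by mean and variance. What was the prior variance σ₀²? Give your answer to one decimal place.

Posterior precision equals prior precision plus data precision: 1/σ_n² = 1/σ₀² + n/σ².
So 1/σ₀² = 1/3.9991 − 13/54.4 = 0.250056 − 0.238971 = 0.011085.
Hence σ₀² = 1/0.011085 ≈ 90.2.

σ₀² = 90.2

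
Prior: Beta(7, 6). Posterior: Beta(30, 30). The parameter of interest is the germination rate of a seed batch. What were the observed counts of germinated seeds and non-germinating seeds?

23 germinated seeds and 24 non-germinating seeds

A Beta(α, β) prior with s successes and f failures in binomial data gives a Beta(α+s, β+f) posterior.
Match parameters: s=30−7=23, f=30−6=24.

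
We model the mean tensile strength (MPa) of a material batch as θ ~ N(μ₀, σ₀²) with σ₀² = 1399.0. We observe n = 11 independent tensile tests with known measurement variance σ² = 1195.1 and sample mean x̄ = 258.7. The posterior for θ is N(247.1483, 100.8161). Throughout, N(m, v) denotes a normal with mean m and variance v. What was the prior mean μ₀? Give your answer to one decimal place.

With known observation variance, the Normal–Normal posterior has precision τ_n = τ₀ + n/σ² and mean μ_n = (τ₀μ₀ + (n/σ²)x̄)/τ_n.
Here τ₀ = 1/1399.0 = 0.000715 and τ_data = 11/1195.1 = 0.009204, so τ_n = 0.009919.
Rearranging for μ₀: μ₀ = (μ_n·τ_n − τ_data·x̄)/τ₀ = (247.1483·0.009919 − 0.009204·258.7) / 0.000715 = 0.070389/0.000715 ≈ 98.4.

μ₀ = 98.4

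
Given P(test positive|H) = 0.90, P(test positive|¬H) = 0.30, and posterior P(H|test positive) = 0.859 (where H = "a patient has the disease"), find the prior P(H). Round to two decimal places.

P(H) = 0.67

In odds form, posterior odds = prior odds × likelihood ratio, so prior odds = posterior odds ÷ LR.
Posterior odds = 0.859/(1−0.859) = 6.0922. LR = 0.90/0.30 = 3.0000.
Prior odds = 6.0922/3.0000 = 2.0307, so P(H) = 2.0307/(1+2.0307) ≈ 0.67.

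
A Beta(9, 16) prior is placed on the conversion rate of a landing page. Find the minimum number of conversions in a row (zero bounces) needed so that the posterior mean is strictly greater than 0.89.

k = 121

After k conversions and 0 bounces the posterior is Beta(9+k, 16), with mean (9+k)/(9+16+k).
Set (9+k)/(25+k) > 0.89 and solve: k > (0.89·25 − 9)/(1 − 0.89) = 120.455.
The smallest integer exceeding 120.455 is 121.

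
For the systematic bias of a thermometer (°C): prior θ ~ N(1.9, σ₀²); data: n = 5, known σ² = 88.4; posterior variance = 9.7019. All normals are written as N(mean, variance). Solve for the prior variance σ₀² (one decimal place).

Posterior precision equals prior precision plus data precision: 1/σ_n² = 1/σ₀² + n/σ².
So 1/σ₀² = 1/9.7019 − 5/88.4 = 0.103073 − 0.056561 = 0.046512.
Hence σ₀² = 1/0.046512 ≈ 21.5.

σ₀² = 21.5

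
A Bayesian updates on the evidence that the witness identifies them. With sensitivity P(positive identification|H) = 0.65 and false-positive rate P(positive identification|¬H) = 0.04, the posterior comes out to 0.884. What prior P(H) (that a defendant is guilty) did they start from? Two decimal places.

P(H) = 0.32

In odds form, posterior odds = prior odds × likelihood ratio, so prior odds = posterior odds ÷ LR.
Posterior odds = 0.884/(1−0.884) = 7.6207. LR = 0.65/0.04 = 16.2500.
Prior odds = 7.6207/16.2500 = 0.4690, so P(H) = 0.4690/(1+0.4690) ≈ 0.32.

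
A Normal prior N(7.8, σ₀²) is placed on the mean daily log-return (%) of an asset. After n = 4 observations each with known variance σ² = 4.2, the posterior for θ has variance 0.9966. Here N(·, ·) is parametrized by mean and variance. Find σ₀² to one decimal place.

σ₀² = 19.6

For the Normal–Normal model with known σ², precisions add: τ_n = τ₀ + n/σ².
So 1/σ₀² = 1/0.9966 − 4/4.2 = 1.003412 − 0.952381 = 0.051031.
Hence σ₀² = 1/0.051031 ≈ 19.6.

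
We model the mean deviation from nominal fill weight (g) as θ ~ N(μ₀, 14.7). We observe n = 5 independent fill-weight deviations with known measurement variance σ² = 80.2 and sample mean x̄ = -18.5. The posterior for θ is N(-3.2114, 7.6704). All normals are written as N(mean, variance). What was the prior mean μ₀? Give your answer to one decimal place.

μ₀ = 10.8

With known observation variance, the Normal–Normal posterior has precision τ_n = τ₀ + n/σ² and mean μ_n = (τ₀μ₀ + (n/σ²)x̄)/τ_n.
Here τ₀ = 1/14.7 = 0.068027 and τ_data = 5/80.2 = 0.062344, so τ_n = 0.130371.
Rearranging for μ₀: μ₀ = (μ_n·τ_n − τ_data·x̄)/τ₀ = (-3.2114·0.130371 − 0.062344·-18.5) / 0.068027 = 0.734691/0.068027 ≈ 10.8.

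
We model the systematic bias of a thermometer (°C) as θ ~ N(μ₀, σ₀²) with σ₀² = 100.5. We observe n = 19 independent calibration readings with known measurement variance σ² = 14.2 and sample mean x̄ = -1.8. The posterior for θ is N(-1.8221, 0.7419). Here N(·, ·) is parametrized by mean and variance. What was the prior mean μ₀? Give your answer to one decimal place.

With known observation variance, the Normal–Normal posterior has precision τ_n = τ₀ + n/σ² and mean μ_n = (τ₀μ₀ + (n/σ²)x̄)/τ_n.
Here τ₀ = 1/100.5 = 0.009950 and τ_data = 19/14.2 = 1.338028, so τ_n = 1.347978.
Rearranging for μ₀: μ₀ = (μ_n·τ_n − τ_data·x̄)/τ₀ = (-1.8221·1.347978 − 1.338028·-1.8) / 0.009950 = -0.047700/0.009950 ≈ -4.8.

μ₀ = -4.8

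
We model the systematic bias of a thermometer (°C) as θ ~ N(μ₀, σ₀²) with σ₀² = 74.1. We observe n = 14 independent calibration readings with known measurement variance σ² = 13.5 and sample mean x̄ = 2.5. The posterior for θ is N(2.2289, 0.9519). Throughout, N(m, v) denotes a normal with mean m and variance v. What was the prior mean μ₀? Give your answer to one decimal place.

The posterior mean is a precision-weighted average: μ_n = (τ₀μ₀ + τ_data·x̄)/(τ₀+τ_data), with τ₀=1/σ₀² and τ_data=n/σ².
Here τ₀ = 1/74.1 = 0.013495 and τ_data = 14/13.5 = 1.037037, so τ_n = 1.050532.
Rearranging for μ₀: μ₀ = (μ_n·τ_n − τ_data·x̄)/τ₀ = (2.2289·1.050532 − 1.037037·2.5) / 0.013495 = -0.251062/0.013495 ≈ -18.6.

μ₀ = -18.6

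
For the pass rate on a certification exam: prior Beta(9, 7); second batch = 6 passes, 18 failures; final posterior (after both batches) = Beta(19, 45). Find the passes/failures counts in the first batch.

Because Beta–binomial updating is additive in the counts, the combined data contributed (α_post−α_prior, β_post−β_prior) successes and failures.
Total across both batches: 19−9=10 passes, 45−7=38 failures.
Subtract the second batch: 10−6=4 passes and 38−18=20 failures.

4 passes and 20 failures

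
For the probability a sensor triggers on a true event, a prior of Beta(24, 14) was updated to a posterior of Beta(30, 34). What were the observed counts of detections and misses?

Under Beta–binomial conjugacy the posterior parameters are (α+s, β+f).
So s = 30 − 24 = 6 and f = 34 − 14 = 20.

6 detections and 20 misses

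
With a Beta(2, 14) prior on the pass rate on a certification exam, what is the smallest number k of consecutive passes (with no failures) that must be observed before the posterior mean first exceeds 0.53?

After k passes and 0 failures the posterior is Beta(2+k, 14), with mean (2+k)/(2+14+k).
Set (2+k)/(16+k) > 0.53 and solve: k > (0.53·16 − 2)/(1 − 0.53) = 13.787.
The smallest integer exceeding 13.787 is 14, and checking k=14: (16)/(30) = 0.5333 > 0.53.

k = 14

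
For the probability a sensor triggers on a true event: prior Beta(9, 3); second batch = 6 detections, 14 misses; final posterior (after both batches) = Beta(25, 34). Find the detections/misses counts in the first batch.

10 detections and 17 misses

Because Beta–binomial updating is additive in the counts, the combined data contributed (α_post−α_prior, β_post−β_prior) successes and failures.
Total across both batches: 25−9=16 detections, 34−3=31 misses.
Subtract the second batch: 16−6=10 detections and 31−14=17 misses.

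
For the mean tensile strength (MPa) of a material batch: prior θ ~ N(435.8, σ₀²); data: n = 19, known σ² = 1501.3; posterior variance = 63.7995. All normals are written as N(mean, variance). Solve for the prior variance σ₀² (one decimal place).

For the Normal–Normal model with known σ², precisions add: τ_n = τ₀ + n/σ².
So 1/σ₀² = 1/63.7995 − 19/1501.3 = 0.015674 − 0.012656 = 0.003018.
Hence σ₀² = 1/0.003018 ≈ 331.3.

σ₀² = 331.3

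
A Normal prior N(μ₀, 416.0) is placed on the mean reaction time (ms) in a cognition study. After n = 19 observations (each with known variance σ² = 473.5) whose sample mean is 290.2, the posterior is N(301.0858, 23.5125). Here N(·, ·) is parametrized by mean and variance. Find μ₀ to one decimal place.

The posterior mean is a precision-weighted average: μ_n = (τ₀μ₀ + τ_data·x̄)/(τ₀+τ_data), with τ₀=1/σ₀² and τ_data=n/σ².
Here τ₀ = 1/416.0 = 0.002404 and τ_data = 19/473.5 = 0.040127, so τ_n = 0.042531.
Rearranging for μ₀: μ₀ = (μ_n·τ_n − τ_data·x̄)/τ₀ = (301.0858·0.042531 − 0.040127·290.2) / 0.002404 = 1.160625/0.002404 ≈ 482.8.

μ₀ = 482.8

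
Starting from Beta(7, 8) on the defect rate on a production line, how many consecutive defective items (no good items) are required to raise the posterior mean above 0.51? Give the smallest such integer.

After k defective items and 0 good items the posterior is Beta(7+k, 8), with mean (7+k)/(7+8+k).
Set (7+k)/(15+k) > 0.51 and solve: k > (0.51·15 − 7)/(1 − 0.51) = 1.327.
The smallest integer exceeding 1.327 is 2, and checking k=2: (9)/(17) = 0.5294 > 0.51.

k = 2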